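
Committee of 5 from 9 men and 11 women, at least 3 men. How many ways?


Count by #men:
  3M,2W: C(9,3)×C(11,2)=4620
  4M,1W: C(9,4)×C(11,1)=1386
  5M,0W: C(9,5)×C(11,0)=126
Total = 6132

6132


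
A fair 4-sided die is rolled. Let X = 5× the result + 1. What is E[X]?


E[die] = (1+4)/2 = 5/2
E[X] = 5×5/2 + 1 = 27/2

E[X] = 27/2


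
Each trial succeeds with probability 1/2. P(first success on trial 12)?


Geometric: P(X=12) = (1-p)^(k-1)×p = (1/2)^11×1/2 = 1/4096

P(X=12) = 1/4096 ≈ 0.02%


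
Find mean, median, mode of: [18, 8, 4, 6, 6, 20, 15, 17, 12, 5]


Sorted: [4, 5, 6, 6, 8, 12, 15, 17, 18, 20]
Mean = 111/10
Median = 10
Freq: {18: 1, 8: 1, 4: 1, 6: 2, 20: 1, 15: 1, 17: 1, 12: 1, 5: 1}
Mode: [6]

Mean=111/10, Median=10, Mode=6


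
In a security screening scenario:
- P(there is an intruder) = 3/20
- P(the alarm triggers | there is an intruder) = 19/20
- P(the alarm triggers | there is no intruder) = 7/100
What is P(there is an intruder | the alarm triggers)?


Using Bayes' theorem:
P(A|B) = P(B|A)·P(A) / P(B)

P(the alarm triggers) = 19/20 × 3/20 + 7/100 × 17/20
= 57/400 + 119/2000 = 101/500

P(there is an intruder|the alarm triggers) = (57/400) / (101/500) = 285/404

P(there is an intruder|the alarm triggers) = 285/404 ≈ 70.54%


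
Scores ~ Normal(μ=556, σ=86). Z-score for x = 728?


z = (x - μ)/σ = (728 - 556)/86 = 2.0

z = 2.0


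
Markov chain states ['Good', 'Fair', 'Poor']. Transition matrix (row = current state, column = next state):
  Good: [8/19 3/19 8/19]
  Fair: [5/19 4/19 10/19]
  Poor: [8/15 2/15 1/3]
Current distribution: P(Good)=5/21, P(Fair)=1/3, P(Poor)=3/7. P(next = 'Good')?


P(next=Good) = Σᵢ P(now=i)×P(i→Good)
= 5/21×8/19 + 1/3×5/19 + 3/7×8/15
= 40/399 + 5/57 + 8/35 = 277/665

P = 277/665 ≈ 0.4165


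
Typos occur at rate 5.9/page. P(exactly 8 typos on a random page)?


Poisson(λ=5.9): P(X=8) = e^(-λ)×λ^k/k!
= e^(-5.9) × 5.9^8 / 8!
≈ 0.002739444819 × 1468304.37604 / 40320 ≈ 0.099760

P(X=8) ≈ 0.099760 ≈ 9.98%


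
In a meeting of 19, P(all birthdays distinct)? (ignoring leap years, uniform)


P(all different) = Π(365-i)/365 for i=0..18
= (365/365)×(364/365)×...×(347/365)
= 0.620881

P ≈ 0.6209 ≈ 62.09%


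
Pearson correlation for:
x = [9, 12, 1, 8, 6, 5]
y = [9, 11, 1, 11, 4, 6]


n=6, Σx=41, Σy=42, Σxy=356, Σx²=351, Σy²=376
r = (6×356 - 41×42)/√((6×351 - 41²)(6×376 - 42²))
= 414/√(425×492) = 414/√209100 ≈ 414/457.2745 ≈ 0.9054

r ≈ 0.9054


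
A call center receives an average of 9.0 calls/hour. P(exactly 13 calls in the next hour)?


Poisson(λ=9.0): P(X=13) = e^(-λ)×λ^k/k!
= e^(-9.0) × 9.0^13 / 13!
≈ 0.0001234098041 × 2.54186582833e+12 / 6227020800 ≈ 0.050376

P(X=13) ≈ 0.050376 ≈ 5.04%


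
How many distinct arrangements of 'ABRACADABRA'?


Letters: 11, freq: {'A': 5, 'B': 2, 'R': 2, 'C': 1, 'D': 1}
11!/(5!×2!×2!×1!×1!) = 39916800/480 = 83160

83160


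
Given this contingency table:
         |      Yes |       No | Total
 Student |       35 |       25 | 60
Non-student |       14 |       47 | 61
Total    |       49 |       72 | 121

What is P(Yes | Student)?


P(Yes | Student) = 35/(35+25) = 35/60 = 7/12

P(Yes|Student) = 7/12 ≈ 58.33%


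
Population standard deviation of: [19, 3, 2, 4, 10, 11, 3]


Mean = 52/7
  (19-52/7)²=6561/49
  (3-52/7)²=961/49
  (2-52/7)²=1444/49
  (4-52/7)²=576/49
  (10-52/7)²=324/49
  (11-52/7)²=625/49
  (3-52/7)²=961/49
Σ(x-μ)² = 1636/7
σ² = (1636/7)/7 = 1636/49

σ = √(1636/49) ≈ 5.7782


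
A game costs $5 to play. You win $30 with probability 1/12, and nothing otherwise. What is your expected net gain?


E[gain] = (30-5)×1/12 + (-5)×11/12
= 25/12 - 55/12 = -5/2

Expected net gain = $-5/2 ≈ $-2.50


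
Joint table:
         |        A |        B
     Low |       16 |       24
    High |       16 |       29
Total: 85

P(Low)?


P(Low) = (16+24)/85 = 40/85 = 8/17

P(Low) = 8/17 ≈ 47.06%


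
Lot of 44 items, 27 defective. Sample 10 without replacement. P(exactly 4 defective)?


Hypergeometric: C(27,4)×C(17,6)/C(44,10)
= 17550×12376/2481256778 = 1193400/13633279

P(X=4) = 1193400/13633279 ≈ 8.75%


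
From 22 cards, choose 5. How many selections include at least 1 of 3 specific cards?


Complement: C(22,5) - C(19,5) = 26334 - 11628 = 14706

14706


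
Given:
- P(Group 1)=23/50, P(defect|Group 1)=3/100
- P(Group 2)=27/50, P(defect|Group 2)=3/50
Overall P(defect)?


P(B) = Σ P(B|Aᵢ)×P(Aᵢ)
  3/100×23/50 = 69/5000
  3/50×27/50 = 81/2500
Sum = 231/5000

P(defect) = 231/5000 ≈ 4.62%


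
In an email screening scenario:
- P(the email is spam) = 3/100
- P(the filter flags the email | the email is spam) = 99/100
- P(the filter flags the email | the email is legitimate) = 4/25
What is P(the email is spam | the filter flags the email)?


Using Bayes' theorem:
P(A|B) = P(B|A)·P(A) / P(B)

P(the filter flags the email) = 99/100 × 3/100 + 4/25 × 97/100
= 297/10000 + 97/625 = 1849/10000

P(the email is spam|the filter flags the email) = (297/10000) / (1849/10000) = 297/1849

P(the email is spam|the filter flags the email) = 297/1849 ≈ 16.06%


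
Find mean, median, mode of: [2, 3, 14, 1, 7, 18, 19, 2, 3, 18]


Sorted: [1, 2, 2, 3, 3, 7, 14, 18, 18, 19]
Mean = 87/10
Median = 5
Freq: {2: 2, 3: 2, 14: 1, 1: 1, 7: 1, 18: 2, 19: 1}
Mode: [2, 3, 18]

Mean=87/10, Median=5, Mode=[2, 3, 18]


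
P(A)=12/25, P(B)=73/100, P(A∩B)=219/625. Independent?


P(A)×P(B) = 219/625
P(A∩B) = 219/625
Equal ✓ → Independent

Yes, independent


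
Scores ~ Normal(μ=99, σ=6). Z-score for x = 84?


z = (x - μ)/σ = (84 - 99)/6 = -2.5

z = -2.5


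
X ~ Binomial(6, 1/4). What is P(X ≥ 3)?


P(X ≥ 3) = Σ P(X=i) for i=3..6
P(X=3) = 135/1024
P(X=4) = 135/4096
P(X=5) = 9/2048
P(X=6) = 1/4096
Sum = 347/2048

P(X ≥ 3) = 347/2048 ≈ 16.94%


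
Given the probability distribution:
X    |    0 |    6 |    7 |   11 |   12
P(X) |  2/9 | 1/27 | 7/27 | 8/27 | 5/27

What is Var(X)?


E[X] = 203/27
E[X²] = 689/9
Var(X) = E[X²] - (E[X])² = 689/9 - 41209/729 = 14600/729

Var(X) = 14600/729 ≈ 20.0274


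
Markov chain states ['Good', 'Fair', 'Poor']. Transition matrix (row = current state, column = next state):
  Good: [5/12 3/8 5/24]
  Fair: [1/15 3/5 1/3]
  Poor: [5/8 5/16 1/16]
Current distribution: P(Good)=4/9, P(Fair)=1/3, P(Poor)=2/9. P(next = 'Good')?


P(next=Good) = Σᵢ P(now=i)×P(i→Good)
= 4/9×5/12 + 1/3×1/15 + 2/9×5/8
= 5/27 + 1/45 + 5/36 = 187/540

P = 187/540 ≈ 0.3463


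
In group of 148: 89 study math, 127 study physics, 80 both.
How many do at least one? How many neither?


|A∪B| = 89+127-80 = 136
Neither = 148-136 = 12

At least one: 136; Neither: 12


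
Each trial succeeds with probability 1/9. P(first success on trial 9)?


Geometric: P(X=9) = (1-p)^(k-1)×p = (8/9)^8×1/9 = 16777216/387420489

P(X=9) = 16777216/387420489 ≈ 4.33%


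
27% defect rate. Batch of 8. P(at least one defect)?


P(all good) = (73/100)^8 = 806460091894081/10000000000000000
P(≥1 defect) = 9193539908105919/10000000000000000

P = 9193539908105919/10000000000000000 ≈ 91.94%


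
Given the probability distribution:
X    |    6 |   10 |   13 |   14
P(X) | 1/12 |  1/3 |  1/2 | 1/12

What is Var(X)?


E[X] = 23/2
E[X²] = 823/6
Var(X) = E[X²] - (E[X])² = 823/6 - 529/4 = 59/12

Var(X) = 59/12 ≈ 4.9167


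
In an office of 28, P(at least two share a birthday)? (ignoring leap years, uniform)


P(all different) = Π(365-i)/365 for i=0..27
= 0.345539
P(match) = 1 - 0.345539 = 0.654461

P ≈ 0.6545 ≈ 65.45%


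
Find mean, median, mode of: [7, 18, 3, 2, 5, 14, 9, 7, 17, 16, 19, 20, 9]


Sorted: [2, 3, 5, 7, 7, 9, 9, 14, 16, 17, 18, 19, 20]
Mean = 146/13
Median = 9
Freq: {7: 2, 18: 1, 3: 1, 2: 1, 5: 1, 14: 1, 9: 2, 17: 1, 16: 1, 19: 1, 20: 1}
Mode: [7, 9]

Mean=146/13, Median=9, Mode=[7, 9]


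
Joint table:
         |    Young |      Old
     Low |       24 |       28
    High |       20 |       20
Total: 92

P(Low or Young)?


P(Low∨Young) = P(Low) + P(Young) - P(Low∧Young)
= (52 + 44 - 24)/92 = 72/92 = 18/23

P = 18/23 ≈ 78.26%


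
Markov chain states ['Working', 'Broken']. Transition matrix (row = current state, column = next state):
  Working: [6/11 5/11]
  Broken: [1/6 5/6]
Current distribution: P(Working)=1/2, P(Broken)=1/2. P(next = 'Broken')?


P(next=Broken) = Σᵢ P(now=i)×P(i→Broken)
= 1/2×5/11 + 1/2×5/6
= 5/22 + 5/12 = 85/132

P = 85/132 ≈ 0.6439


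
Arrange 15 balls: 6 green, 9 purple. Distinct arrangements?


15!/(6!×9!) = 5005

5005


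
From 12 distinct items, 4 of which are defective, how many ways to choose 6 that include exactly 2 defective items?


Choose 2 of the 4 defective items and 4 of the other 8 items:
C(4,2)×C(8,4) = 6×70 = 420

420


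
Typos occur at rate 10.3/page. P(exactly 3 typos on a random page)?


Poisson(λ=10.3): P(X=3) = e^(-λ)×λ^k/k!
= e^(-10.3) × 10.3^3 / 3!
≈ 3.363309519e-05 × 1092.727 / 6 ≈ 0.006125

P(X=3) ≈ 0.006125 ≈ 0.61%


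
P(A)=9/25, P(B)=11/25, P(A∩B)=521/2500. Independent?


P(A)×P(B) = 99/625
P(A∩B) = 521/2500
Not equal → NOT independent

No, not independent


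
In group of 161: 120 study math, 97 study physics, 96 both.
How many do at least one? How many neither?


|A∪B| = 120+97-96 = 121
Neither = 161-121 = 40

At least one: 121; Neither: 40


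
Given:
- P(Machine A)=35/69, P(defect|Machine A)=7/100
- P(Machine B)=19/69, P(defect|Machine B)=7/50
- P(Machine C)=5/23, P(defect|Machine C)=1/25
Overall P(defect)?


P(B) = Σ P(B|Aᵢ)×P(Aᵢ)
  7/100×35/69 = 49/1380
  7/50×19/69 = 133/3450
  1/25×5/23 = 1/115
Sum = 571/6900

P(defect) = 571/6900 ≈ 8.28%


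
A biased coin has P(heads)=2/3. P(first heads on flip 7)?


Geometric: P(X=7) = (1-p)^(k-1)×p = (1/3)^6×2/3 = 2/2187

P(X=7) = 2/2187 ≈ 0.09%


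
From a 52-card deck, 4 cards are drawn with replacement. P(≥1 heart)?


P(not a heart) = 39/52 = 3/4
P(none in 4 draws) = (3/4)^4 = 81/256
P(≥1 heart) = 1 - 81/256 = 175/256

P = 175/256 ≈ 68.36%


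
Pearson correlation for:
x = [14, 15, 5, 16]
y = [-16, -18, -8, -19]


n=4, Σx=50, Σy=-61, Σxy=-838, Σx²=702, Σy²=1005
r = (4×(-838) - 50×(-61))/√((4×702 - 50²)(4×1005 - (-61)²))
= -302/√(308×299) = -302/√92092 ≈ -302/303.4666 ≈ -0.9952

r ≈ -0.9952


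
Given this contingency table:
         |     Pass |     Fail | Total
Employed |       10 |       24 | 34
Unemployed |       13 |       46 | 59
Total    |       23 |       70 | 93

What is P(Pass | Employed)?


P(Pass | Employed) = 10/(10+24) = 10/34 = 5/17

P(Pass|Employed) = 5/17 ≈ 29.41%


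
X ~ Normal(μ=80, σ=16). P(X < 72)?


z = (72-80)/16 = -0.5
P(Z < -0.5) = 0.3085

P(X < 72) ≈ 0.3085


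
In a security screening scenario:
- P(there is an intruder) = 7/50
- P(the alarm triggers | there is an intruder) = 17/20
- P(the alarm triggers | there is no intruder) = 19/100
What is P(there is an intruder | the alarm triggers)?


Using Bayes' theorem:
P(A|B) = P(B|A)·P(A) / P(B)

P(the alarm triggers) = 17/20 × 7/50 + 19/100 × 43/50
= 119/1000 + 817/5000 = 353/1250

P(there is an intruder|the alarm triggers) = (119/1000) / (353/1250) = 595/1412

P(there is an intruder|the alarm triggers) = 595/1412 ≈ 42.14%


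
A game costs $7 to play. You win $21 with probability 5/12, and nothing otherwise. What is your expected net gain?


E[gain] = (21-7)×5/12 + (-7)×7/12
= 35/6 - 49/12 = 7/4

Expected net gain = $7/4 ≈ $1.75


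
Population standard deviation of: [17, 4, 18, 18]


Mean = 57/4
  (17-57/4)²=121/16
  (4-57/4)²=1681/16
  (18-57/4)²=225/16
  (18-57/4)²=225/16
Σ(x-μ)² = 563/4
σ² = (563/4)/4 = 563/16

σ = √(563/16) ≈ 5.9319


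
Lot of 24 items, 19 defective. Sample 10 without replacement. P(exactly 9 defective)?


Hypergeometric: C(19,9)×C(5,1)/C(24,10)
= 92378×5/1961256 = 65/276

P(X=9) = 65/276 ≈ 23.55%


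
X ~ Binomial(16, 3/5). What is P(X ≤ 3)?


P(X ≤ 3) = Σ P(X=i) for i=0..3
P(X=0) = 65536/152587890625
P(X=1) = 1572864/152587890625
P(X=2) = 3538944/30517578125
P(X=3) = 24772608/30517578125
Sum = 28639232/30517578125

P(X ≤ 3) = 28639232/30517578125 ≈ 0.09%


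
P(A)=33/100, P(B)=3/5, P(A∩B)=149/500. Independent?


P(A)×P(B) = 99/500
P(A∩B) = 149/500
Not equal → NOT independent

No, not independent


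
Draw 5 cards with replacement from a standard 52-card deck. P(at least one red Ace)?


P(not a red Ace) = 50/52 = 25/26
P(none in 5 draws) = (25/26)^5 = 9765625/11881376
P(≥1 red Ace) = 1 - 9765625/11881376 = 2115751/11881376

P = 2115751/11881376 ≈ 17.81%


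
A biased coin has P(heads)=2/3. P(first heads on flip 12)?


Geometric: P(X=12) = (1-p)^(k-1)×p = (1/3)^11×2/3 = 2/531441

P(X=12) = 2/531441 ≈ 0.00%


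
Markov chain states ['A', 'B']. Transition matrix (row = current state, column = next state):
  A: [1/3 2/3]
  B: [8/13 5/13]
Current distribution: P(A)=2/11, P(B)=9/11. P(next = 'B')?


P(next=B) = Σᵢ P(now=i)×P(i→B)
= 2/11×2/3 + 9/11×5/13
= 4/33 + 45/143 = 17/39

P = 17/39 ≈ 0.4359


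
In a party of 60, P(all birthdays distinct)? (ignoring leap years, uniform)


P(all different) = Π(365-i)/365 for i=0..59
= (365/365)×(364/365)×...×(306/365)
= 0.005877

P ≈ 0.0059 ≈ 0.59%


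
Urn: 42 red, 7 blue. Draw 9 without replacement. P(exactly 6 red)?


Hypergeometric: C(42,6)×C(7,3)/C(49,9)
= 5245786×35/2054455634 = 45695/511313

P(X=6) = 45695/511313 ≈ 8.94%


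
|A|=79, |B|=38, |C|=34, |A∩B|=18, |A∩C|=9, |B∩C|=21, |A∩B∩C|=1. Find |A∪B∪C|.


|A∪B∪C| = 79+38+34-18-9-21+1 = 104

|A∪B∪C| = 104


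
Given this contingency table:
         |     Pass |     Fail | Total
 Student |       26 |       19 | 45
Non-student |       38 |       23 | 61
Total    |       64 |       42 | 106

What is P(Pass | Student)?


P(Pass | Student) = 26/(26+19) = 26/45

P(Pass|Student) = 26/45 ≈ 57.78%


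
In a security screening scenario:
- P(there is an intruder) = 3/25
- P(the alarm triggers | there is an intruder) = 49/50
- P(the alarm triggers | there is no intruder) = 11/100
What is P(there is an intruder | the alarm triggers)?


Using Bayes' theorem:
P(A|B) = P(B|A)·P(A) / P(B)

P(the alarm triggers) = 49/50 × 3/25 + 11/100 × 22/25
= 147/1250 + 121/1250 = 134/625

P(there is an intruder|the alarm triggers) = (147/1250) / (134/625) = 147/268

P(there is an intruder|the alarm triggers) = 147/268 ≈ 54.85%


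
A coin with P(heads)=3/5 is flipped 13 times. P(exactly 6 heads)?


Binomial: P(X=6) = C(13,6)×p^6×(1-p)^7
= 1716 × 729/15625 × 128/78125 = 160123392/1220703125

P(X=6) = 160123392/1220703125 ≈ 13.12%


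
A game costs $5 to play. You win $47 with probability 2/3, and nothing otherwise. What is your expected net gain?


E[gain] = (47-5)×2/3 + (-5)×1/3
= 28 - 5/3 = 79/3

Expected net gain = $79/3 ≈ $26.33


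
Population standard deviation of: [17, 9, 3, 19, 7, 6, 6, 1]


Mean = 68/8 = 17/2
  (17-17/2)²=289/4
  (9-17/2)²=1/4
  (3-17/2)²=121/4
  (19-17/2)²=441/4
  (7-17/2)²=9/4
  (6-17/2)²=25/4
  (6-17/2)²=25/4
  (1-17/2)²=225/4
Σ(x-μ)² = 284
σ² = 284/8 = 71/2

σ = √(71/2) ≈ 5.9582


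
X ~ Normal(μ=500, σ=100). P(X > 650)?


z = (650-500)/100 = 1.5
P(X > 650) = 1 - P(Z ≤ 1.5) = 1 - 0.9332 = 0.0668

P(X > 650) ≈ 0.0668


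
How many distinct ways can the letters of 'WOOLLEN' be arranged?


Letters: 7, freq: {'W': 1, 'O': 2, 'L': 2, 'E': 1, 'N': 1}
7!/(1!×2!×2!×1!×1!) = 5040/4 = 1260

1260


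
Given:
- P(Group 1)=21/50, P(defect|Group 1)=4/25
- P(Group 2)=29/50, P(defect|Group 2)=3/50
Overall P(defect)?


P(B) = Σ P(B|Aᵢ)×P(Aᵢ)
  4/25×21/50 = 42/625
  3/50×29/50 = 87/2500
Sum = 51/500

P(defect) = 51/500 ≈ 10.20%


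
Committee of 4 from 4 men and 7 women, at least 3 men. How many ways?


Count by #men:
  3M,1W: C(4,3)×C(7,1)=28
  4M,0W: C(4,4)×C(7,0)=1
Total = 29

29


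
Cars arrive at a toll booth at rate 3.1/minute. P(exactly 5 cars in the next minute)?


Poisson(λ=3.1): P(X=5) = e^(-λ)×λ^k/k!
= e^(-3.1) × 3.1^5 / 5!
≈ 0.04504920239 × 286.29151 / 120 ≈ 0.107477

P(X=5) ≈ 0.107477 ≈ 10.75%


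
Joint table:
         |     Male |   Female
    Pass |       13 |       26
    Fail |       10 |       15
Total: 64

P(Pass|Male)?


P(Pass|Male) = 13/(13+10) = 13/23

P = 13/23 ≈ 56.52%


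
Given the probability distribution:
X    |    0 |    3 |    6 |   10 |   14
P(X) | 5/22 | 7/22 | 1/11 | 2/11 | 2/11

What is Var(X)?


E[X] = 129/22
E[X²] = 1319/22
Var(X) = E[X²] - (E[X])² = 1319/22 - 16641/484 = 12377/484

Var(X) = 12377/484 ≈ 25.5723


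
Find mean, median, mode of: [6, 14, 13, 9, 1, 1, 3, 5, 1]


Sorted: [1, 1, 1, 3, 5, 6, 9, 13, 14]
Mean = 53/9
Median = 5
Freq: {6: 1, 14: 1, 13: 1, 9: 1, 1: 3, 3: 1, 5: 1}
Mode: [1]

Mean=53/9, Median=5, Mode=1


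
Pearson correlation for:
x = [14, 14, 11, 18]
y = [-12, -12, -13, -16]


n=4, Σx=57, Σy=-53, Σxy=-767, Σx²=837, Σy²=713
r = (4×(-767) - 57×(-53))/√((4×837 - 57²)(4×713 - (-53)²))
= -47/√(99×43) = -47/√4257 ≈ -47/65.2457 ≈ -0.7204

r ≈ -0.7204


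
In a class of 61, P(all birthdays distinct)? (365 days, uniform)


P(all different) = Π(365-i)/365 for i=0..60
= (365/365)×(364/365)×...×(305/365)
= 0.004911

P ≈ 0.0049 ≈ 0.49%


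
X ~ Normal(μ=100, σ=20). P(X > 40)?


z = (40-100)/20 = -3.0
P(X > 40) = 1 - P(Z ≤ -3.0) = 1 - 0.0013 = 0.9987

P(X > 40) ≈ 0.9987


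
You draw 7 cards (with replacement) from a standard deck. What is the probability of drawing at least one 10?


P(not a 10) = 48/52 = 12/13
P(none in 7 draws) = (12/13)^7 = 35831808/62748517
P(≥1 10) = 1 - 35831808/62748517 = 26916709/62748517

P = 26916709/62748517 ≈ 42.90%


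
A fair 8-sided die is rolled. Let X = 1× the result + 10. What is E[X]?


E[die] = (1+8)/2 = 9/2
E[X] = 1×9/2 + 10 = 29/2

E[X] = 29/2


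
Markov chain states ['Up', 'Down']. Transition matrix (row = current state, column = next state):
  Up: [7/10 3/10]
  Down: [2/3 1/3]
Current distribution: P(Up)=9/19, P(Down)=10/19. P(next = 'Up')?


P(next=Up) = Σᵢ P(now=i)×P(i→Up)
= 9/19×7/10 + 10/19×2/3
= 63/190 + 20/57 = 389/570

P = 389/570 ≈ 0.6825


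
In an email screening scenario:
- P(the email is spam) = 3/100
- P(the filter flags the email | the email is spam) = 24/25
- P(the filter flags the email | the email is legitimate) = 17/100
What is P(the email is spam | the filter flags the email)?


Using Bayes' theorem:
P(A|B) = P(B|A)·P(A) / P(B)

P(the filter flags the email) = 24/25 × 3/100 + 17/100 × 97/100
= 18/625 + 1649/10000 = 1937/10000

P(the email is spam|the filter flags the email) = (18/625) / (1937/10000) = 288/1937

P(the email is spam|the filter flags the email) = 288/1937 ≈ 14.87%


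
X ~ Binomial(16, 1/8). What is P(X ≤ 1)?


P(X ≤ 1) = Σ P(X=i) for i=0..1
P(X=0) = 33232930569601/281474976710656
P(X=1) = 4747561509943/17592186044416
Sum = 109193914728689/281474976710656

P(X ≤ 1) = 109193914728689/281474976710656 ≈ 38.79%


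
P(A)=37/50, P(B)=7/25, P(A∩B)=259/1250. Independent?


P(A)×P(B) = 259/1250
P(A∩B) = 259/1250
Equal ✓ → Independent

Yes, independent


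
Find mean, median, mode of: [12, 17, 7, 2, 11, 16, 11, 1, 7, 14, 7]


Sorted: [1, 2, 7, 7, 7, 11, 11, 12, 14, 16, 17]
Mean = 105/11
Median = 11
Freq: {12: 1, 17: 1, 7: 3, 2: 1, 11: 2, 16: 1, 1: 1, 14: 1}
Mode: [7]

Mean=105/11, Median=11, Mode=7


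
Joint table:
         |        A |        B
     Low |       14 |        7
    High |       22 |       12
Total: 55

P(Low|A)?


P(Low|A) = 14/(14+22) = 14/36 = 7/18

P = 7/18 ≈ 38.89%


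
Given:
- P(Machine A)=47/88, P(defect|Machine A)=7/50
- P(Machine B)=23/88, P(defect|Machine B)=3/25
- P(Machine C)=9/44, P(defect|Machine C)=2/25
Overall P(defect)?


P(B) = Σ P(B|Aᵢ)×P(Aᵢ)
  7/50×47/88 = 329/4400
  3/25×23/88 = 69/2200
  2/25×9/44 = 9/550
Sum = 49/400

P(defect) = 49/400 ≈ 12.25%


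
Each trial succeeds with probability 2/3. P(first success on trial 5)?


Geometric: P(X=5) = (1-p)^(k-1)×p = (1/3)^4×2/3 = 2/243

P(X=5) = 2/243 ≈ 0.82%


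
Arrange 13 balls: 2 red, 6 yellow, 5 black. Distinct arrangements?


13!/(2!×6!×5!) = 36036

36036


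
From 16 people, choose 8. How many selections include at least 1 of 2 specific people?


Complement: C(16,8) - C(14,8) = 12870 - 3003 = 9867

9867


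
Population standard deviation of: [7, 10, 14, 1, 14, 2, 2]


Mean = 50/7
  (7-50/7)²=1/49
  (10-50/7)²=400/49
  (14-50/7)²=2304/49
  (1-50/7)²=1849/49
  (14-50/7)²=2304/49
  (2-50/7)²=1296/49
  (2-50/7)²=1296/49
Σ(x-μ)² = 1350/7
σ² = (1350/7)/7 = 1350/49

σ = √(1350/49) ≈ 5.2489


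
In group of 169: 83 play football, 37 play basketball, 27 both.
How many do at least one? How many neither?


|A∪B| = 83+37-27 = 93
Neither = 169-93 = 76

At least one: 93; Neither: 76


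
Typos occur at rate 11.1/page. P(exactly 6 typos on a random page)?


Poisson(λ=11.1): P(X=6) = e^(-λ)×λ^k/k!
= e^(-11.1) × 11.1^6 / 6!
≈ 1.511232382e-05 × 1870414.55216 / 720 ≈ 0.039259

P(X=6) ≈ 0.039259 ≈ 3.93%


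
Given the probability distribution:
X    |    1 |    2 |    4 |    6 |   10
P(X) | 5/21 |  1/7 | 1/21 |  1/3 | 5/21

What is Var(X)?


E[X] = 107/21
E[X²] = 785/21
Var(X) = E[X²] - (E[X])² = 785/21 - 11449/441 = 5036/441

Var(X) = 5036/441 ≈ 11.4195


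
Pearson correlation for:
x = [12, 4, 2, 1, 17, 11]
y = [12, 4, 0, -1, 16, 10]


n=6, Σx=47, Σy=41, Σxy=541, Σx²=575, Σy²=517
r = (6×541 - 47×41)/√((6×575 - 47²)(6×517 - 41²))
= 1319/√(1241×1421) = 1319/√1763461 ≈ 1319/1327.9537 ≈ 0.9933

r ≈ 0.9933


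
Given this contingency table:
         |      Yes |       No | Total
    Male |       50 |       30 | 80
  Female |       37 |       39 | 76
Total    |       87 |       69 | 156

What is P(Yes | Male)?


P(Yes | Male) = 50/(50+30) = 50/80 = 5/8

P(Yes|Male) = 5/8 ≈ 62.50%


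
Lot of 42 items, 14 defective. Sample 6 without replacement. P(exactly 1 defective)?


Hypergeometric: C(14,1)×C(28,5)/C(42,6)
= 14×98280/5245786 = 7560/28823

P(X=1) = 7560/28823 ≈ 26.23%


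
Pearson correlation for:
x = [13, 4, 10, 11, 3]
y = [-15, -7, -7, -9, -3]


n=5, Σx=41, Σy=-41, Σxy=-401, Σx²=415, Σy²=413
r = (5×(-401) - 41×(-41))/√((5×415 - 41²)(5×413 - (-41)²))
= -324/√(394×384) = -324/√151296 ≈ -324/388.9679 ≈ -0.8330

r ≈ -0.8330


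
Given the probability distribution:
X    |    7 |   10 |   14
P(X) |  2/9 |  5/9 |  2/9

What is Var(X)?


E[X] = 92/9
E[X²] = 110
Var(X) = E[X²] - (E[X])² = 110 - 8464/81 = 446/81

Var(X) = 446/81 ≈ 5.5062


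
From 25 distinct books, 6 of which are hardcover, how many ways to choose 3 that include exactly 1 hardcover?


Choose 1 of the 6 hardcovers and 2 of the other 19 books:
C(6,1)×C(19,2) = 6×171 = 1026

1026


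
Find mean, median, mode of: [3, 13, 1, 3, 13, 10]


Sorted: [1, 3, 3, 10, 13, 13]
Mean = 43/6
Median = 13/2
Freq: {3: 2, 13: 2, 1: 1, 10: 1}
Mode: [3, 13]

Mean=43/6, Median=13/2, Mode=[3, 13]


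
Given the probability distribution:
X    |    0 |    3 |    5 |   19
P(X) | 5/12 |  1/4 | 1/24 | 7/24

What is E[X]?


E[X] = Σ x·P(X=x)
= (0)×(5/12) + (3)×(1/4) + (5)×(1/24) + (19)×(7/24)
= 13/2

E[X] = 13/2


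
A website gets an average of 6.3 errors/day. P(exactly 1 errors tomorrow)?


Poisson(λ=6.3): P(X=1) = e^(-λ)×λ^k/k!
= e^(-6.3) × 6.3^1 / 1!
≈ 0.001836304777 × 6.3 / 1 ≈ 0.011569

P(X=1) ≈ 0.011569 ≈ 1.16%


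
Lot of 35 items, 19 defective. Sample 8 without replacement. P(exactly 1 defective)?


Hypergeometric: C(19,1)×C(16,7)/C(35,8)
= 19×11440/23535820 = 988/106981

P(X=1) = 988/106981 ≈ 0.92%


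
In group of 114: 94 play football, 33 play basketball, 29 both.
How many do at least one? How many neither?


|A∪B| = 94+33-29 = 98
Neither = 114-98 = 16

At least one: 98; Neither: 16


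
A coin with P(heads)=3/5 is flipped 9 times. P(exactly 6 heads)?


Binomial: P(X=6) = C(9,6)×p^6×(1-p)^3
= 84 × 729/15625 × 8/125 = 489888/1953125

P(X=6) = 489888/1953125 ≈ 25.08%


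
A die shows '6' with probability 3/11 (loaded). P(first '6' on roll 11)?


Geometric: P(X=11) = (1-p)^(k-1)×p = (8/11)^10×3/11 = 3221225472/285311670611

P(X=11) = 3221225472/285311670611 ≈ 1.13%


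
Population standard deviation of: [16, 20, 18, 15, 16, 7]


Mean = 92/6 = 46/3
  (16-46/3)²=4/9
  (20-46/3)²=196/9
  (18-46/3)²=64/9
  (15-46/3)²=1/9
  (16-46/3)²=4/9
  (7-46/3)²=625/9
Σ(x-μ)² = 298/3
σ² = (298/3)/6 = 149/9

σ = √(149/9) ≈ 4.0689


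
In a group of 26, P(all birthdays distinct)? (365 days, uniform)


P(all different) = Π(365-i)/365 for i=0..25
= (365/365)×(364/365)×...×(340/365)
= 0.401759

P ≈ 0.4018 ≈ 40.18%


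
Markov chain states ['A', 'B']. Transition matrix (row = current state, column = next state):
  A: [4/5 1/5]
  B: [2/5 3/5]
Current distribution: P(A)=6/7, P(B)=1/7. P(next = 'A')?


P(next=A) = Σᵢ P(now=i)×P(i→A)
= 6/7×4/5 + 1/7×2/5
= 24/35 + 2/35 = 26/35

P = 26/35 ≈ 0.7429


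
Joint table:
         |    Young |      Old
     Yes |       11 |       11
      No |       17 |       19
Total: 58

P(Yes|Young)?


P(Yes|Young) = 11/(11+17) = 11/28

P = 11/28 ≈ 39.29%


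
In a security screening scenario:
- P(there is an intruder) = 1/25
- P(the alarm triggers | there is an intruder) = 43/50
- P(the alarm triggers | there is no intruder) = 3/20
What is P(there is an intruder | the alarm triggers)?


Using Bayes' theorem:
P(A|B) = P(B|A)·P(A) / P(B)

P(the alarm triggers) = 43/50 × 1/25 + 3/20 × 24/25
= 43/1250 + 18/125 = 223/1250

P(there is an intruder|the alarm triggers) = (43/1250) / (223/1250) = 43/223

P(there is an intruder|the alarm triggers) = 43/223 ≈ 19.28%


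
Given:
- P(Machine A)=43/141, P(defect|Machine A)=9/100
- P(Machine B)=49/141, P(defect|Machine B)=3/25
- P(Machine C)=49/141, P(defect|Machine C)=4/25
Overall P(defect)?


P(B) = Σ P(B|Aᵢ)×P(Aᵢ)
  9/100×43/141 = 129/4700
  3/25×49/141 = 49/1175
  4/25×49/141 = 196/3525
Sum = 1759/14100

P(defect) = 1759/14100 ≈ 12.48%


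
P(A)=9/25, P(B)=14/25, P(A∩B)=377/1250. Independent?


P(A)×P(B) = 126/625
P(A∩B) = 377/1250
Not equal → NOT independent

No, not independent


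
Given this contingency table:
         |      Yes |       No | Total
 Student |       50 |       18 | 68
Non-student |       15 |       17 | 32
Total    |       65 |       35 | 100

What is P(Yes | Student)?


P(Yes | Student) = 50/(50+18) = 50/68 = 25/34

P(Yes|Student) = 25/34 ≈ 73.53%


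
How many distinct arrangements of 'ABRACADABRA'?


Letters: 11, freq: {'A': 5, 'B': 2, 'R': 2, 'C': 1, 'D': 1}
11!/(5!×2!×2!×1!×1!) = 39916800/480 = 83160

83160


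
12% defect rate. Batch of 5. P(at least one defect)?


P(all good) = (22/25)^5 = 5153632/9765625
P(≥1 defect) = 4611993/9765625

P = 4611993/9765625 ≈ 47.23%


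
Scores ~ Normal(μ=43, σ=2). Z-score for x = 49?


z = (x - μ)/σ = (49 - 43)/2 = 3.0

z = 3.0


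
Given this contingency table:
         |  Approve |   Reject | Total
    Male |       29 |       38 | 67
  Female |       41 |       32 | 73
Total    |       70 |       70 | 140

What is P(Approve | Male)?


P(Approve | Male) = 29/(29+38) = 29/67

P(Approve|Male) = 29/67 ≈ 43.28%


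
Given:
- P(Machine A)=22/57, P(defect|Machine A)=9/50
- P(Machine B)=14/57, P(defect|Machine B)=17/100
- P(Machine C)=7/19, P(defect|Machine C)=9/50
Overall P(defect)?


P(B) = Σ P(B|Aᵢ)×P(Aᵢ)
  9/50×22/57 = 33/475
  17/100×14/57 = 119/2850
  9/50×7/19 = 63/950
Sum = 253/1425

P(defect) = 253/1425 ≈ 17.75%


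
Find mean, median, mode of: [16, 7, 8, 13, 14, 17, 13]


Sorted: [7, 8, 13, 13, 14, 16, 17]
Mean = 88/7
Median = 13
Freq: {16: 1, 7: 1, 8: 1, 13: 2, 14: 1, 17: 1}
Mode: [13]

Mean=88/7, Median=13, Mode=13


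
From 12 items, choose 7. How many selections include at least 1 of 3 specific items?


Complement: C(12,7) - C(9,7) = 792 - 36 = 756

756


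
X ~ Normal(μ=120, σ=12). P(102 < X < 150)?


z₁=(102-120)/12=-1.5, z₂=(150-120)/12=2.5
P = Φ(2.5) - Φ(-1.5) = 0.993790 - 0.066807 = 0.926983 ≈ 0.9270

P(102 < X < 150) ≈ 0.9270


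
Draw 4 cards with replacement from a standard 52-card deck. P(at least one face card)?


P(not a face card) = 40/52 = 10/13
P(none in 4 draws) = (10/13)^4 = 10000/28561
P(≥1 face card) = 1 - 10000/28561 = 18561/28561

P = 18561/28561 ≈ 64.99%


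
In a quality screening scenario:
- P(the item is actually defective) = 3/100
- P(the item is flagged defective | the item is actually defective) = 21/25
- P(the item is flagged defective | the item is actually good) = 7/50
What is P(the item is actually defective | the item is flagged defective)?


Using Bayes' theorem:
P(A|B) = P(B|A)·P(A) / P(B)

P(the item is flagged defective) = 21/25 × 3/100 + 7/50 × 97/100
= 63/2500 + 679/5000 = 161/1000

P(the item is actually defective|the item is flagged defective) = (63/2500) / (161/1000) = 18/115

P(the item is actually defective|the item is flagged defective) = 18/115 ≈ 15.65%


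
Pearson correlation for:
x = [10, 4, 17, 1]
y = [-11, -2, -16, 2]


n=4, Σx=32, Σy=-27, Σxy=-388, Σx²=406, Σy²=385
r = (4×(-388) - 32×(-27))/√((4×406 - 32²)(4×385 - (-27)²))
= -688/√(600×811) = -688/√486600 ≈ -688/697.5672 ≈ -0.9863

r ≈ -0.9863


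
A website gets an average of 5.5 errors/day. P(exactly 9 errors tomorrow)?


Poisson(λ=5.5): P(X=9) = e^(-λ)×λ^k/k!
= e^(-5.5) × 5.5^9 / 9!
≈ 0.004086771438 × 4605366.58398 / 362880 ≈ 0.051866

P(X=9) ≈ 0.051866 ≈ 5.19%


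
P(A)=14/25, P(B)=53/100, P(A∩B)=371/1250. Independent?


P(A)×P(B) = 371/1250
P(A∩B) = 371/1250
Equal ✓ → Independent

Yes, independent


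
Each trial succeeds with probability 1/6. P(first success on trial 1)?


Geometric: P(X=1) = (1-p)^(k-1)×p = (5/6)^0×1/6 = 1/6

P(X=1) = 1/6 ≈ 16.67%


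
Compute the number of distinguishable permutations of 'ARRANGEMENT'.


Letters: 11, freq: {'A': 2, 'R': 2, 'N': 2, 'G': 1, 'E': 2, 'M': 1, 'T': 1}
11!/(2!×2!×2!×1!×2!×1!×1!) = 39916800/16 = 2494800

2494800


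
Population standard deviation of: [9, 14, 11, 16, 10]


Mean = 60/5 = 12
  (9-12)²=9
  (14-12)²=4
  (11-12)²=1
  (16-12)²=16
  (10-12)²=4
Σ(x-μ)² = 34
σ² = 34/5

σ = √(34/5) ≈ 2.6077


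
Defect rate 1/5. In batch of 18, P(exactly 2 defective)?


Binomial: P(X=2) = C(18,2)×p^2×(1-p)^16
= 153 × 1/25 × 4294967296/152587890625 = 657129996288/3814697265625

P(X=2) = 657129996288/3814697265625 ≈ 17.23%


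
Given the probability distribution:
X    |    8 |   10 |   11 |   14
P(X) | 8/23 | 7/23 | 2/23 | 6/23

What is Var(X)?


E[X] = 240/23
E[X²] = 2630/23
Var(X) = E[X²] - (E[X])² = 2630/23 - 57600/529 = 2890/529

Var(X) = 2890/529 ≈ 5.4631


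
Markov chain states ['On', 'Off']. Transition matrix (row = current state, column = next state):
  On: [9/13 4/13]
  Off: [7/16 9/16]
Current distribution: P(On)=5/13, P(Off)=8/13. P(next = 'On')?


P(next=On) = Σᵢ P(now=i)×P(i→On)
= 5/13×9/13 + 8/13×7/16
= 45/169 + 7/26 = 181/338

P = 181/338 ≈ 0.5355


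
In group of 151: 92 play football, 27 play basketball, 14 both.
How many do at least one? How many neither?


|A∪B| = 92+27-14 = 105
Neither = 151-105 = 46

At least one: 105; Neither: 46


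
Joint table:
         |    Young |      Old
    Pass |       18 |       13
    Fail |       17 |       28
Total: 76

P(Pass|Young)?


P(Pass|Young) = 18/(18+17) = 18/35

P = 18/35 ≈ 51.43%


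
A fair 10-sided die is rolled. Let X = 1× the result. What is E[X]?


E[die] = (1+10)/2 = 11/2
E[X] = 1 × 11/2 = 11/2

E[X] = 11/2


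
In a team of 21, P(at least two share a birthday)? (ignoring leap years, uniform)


P(all different) = Π(365-i)/365 for i=0..20
= 0.556312
P(match) = 1 - 0.556312 = 0.443688

P ≈ 0.4437 ≈ 44.37%


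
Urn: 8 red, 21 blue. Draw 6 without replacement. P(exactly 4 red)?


Hypergeometric: C(8,4)×C(21,2)/C(29,6)
= 70×210/475020 = 35/1131

P(X=4) = 35/1131 ≈ 3.09%


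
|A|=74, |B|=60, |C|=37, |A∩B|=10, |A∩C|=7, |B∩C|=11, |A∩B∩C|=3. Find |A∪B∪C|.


|A∪B∪C| = 74+60+37-10-7-11+3 = 146

|A∪B∪C| = 146


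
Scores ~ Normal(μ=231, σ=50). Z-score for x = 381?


z = (x - μ)/σ = (381 - 231)/50 = 3.0

z = 3.0


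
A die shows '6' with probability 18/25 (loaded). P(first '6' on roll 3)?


Geometric: P(X=3) = (1-p)^(k-1)×p = (7/25)^2×18/25 = 882/15625

P(X=3) = 882/15625 ≈ 5.64%


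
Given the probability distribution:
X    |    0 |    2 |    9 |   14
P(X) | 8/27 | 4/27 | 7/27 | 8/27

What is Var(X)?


E[X] = 61/9
E[X²] = 239/3
Var(X) = E[X²] - (E[X])² = 239/3 - 3721/81 = 2732/81

Var(X) = 2732/81 ≈ 33.7284


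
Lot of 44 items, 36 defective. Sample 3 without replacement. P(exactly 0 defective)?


Hypergeometric: C(36,0)×C(8,3)/C(44,3)
= 1×56/13244 = 2/473

P(X=0) = 2/473 ≈ 0.42%


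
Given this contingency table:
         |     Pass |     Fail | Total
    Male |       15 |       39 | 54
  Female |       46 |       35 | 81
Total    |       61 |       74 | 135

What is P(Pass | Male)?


P(Pass | Male) = 15/(15+39) = 15/54 = 5/18

P(Pass|Male) = 5/18 ≈ 27.78%


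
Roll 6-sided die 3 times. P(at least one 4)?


P(no 4)^3 = (5/6)^3 = 125/216
P(≥1) = 1 - 125/216 = 91/216

P = 91/216 ≈ 42.13%


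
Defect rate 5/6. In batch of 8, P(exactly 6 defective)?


Binomial: P(X=6) = C(8,6)×p^6×(1-p)^2
= 28 × 15625/46656 × 1/36 = 109375/419904

P(X=6) = 109375/419904 ≈ 26.05%


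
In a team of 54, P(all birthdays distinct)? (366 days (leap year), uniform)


P(all different) = Π(366-i)/366 for i=0..53
= (366/366)×(365/366)×...×(313/366)
= 0.016316

P ≈ 0.0163 ≈ 1.63%


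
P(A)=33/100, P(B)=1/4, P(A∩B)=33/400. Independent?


P(A)×P(B) = 33/400
P(A∩B) = 33/400
Equal ✓ → Independent

Yes, independent


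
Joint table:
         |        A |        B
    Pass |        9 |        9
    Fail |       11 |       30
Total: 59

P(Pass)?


P(Pass) = (9+9)/59 = 18/59

P(Pass) = 18/59 ≈ 30.51%


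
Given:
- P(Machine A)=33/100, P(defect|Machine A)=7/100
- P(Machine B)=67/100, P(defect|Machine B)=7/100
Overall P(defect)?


P(B) = Σ P(B|Aᵢ)×P(Aᵢ)
  7/100×33/100 = 231/10000
  7/100×67/100 = 469/10000
Sum = 7/100

P(defect) = 7/100 ≈ 7.00%


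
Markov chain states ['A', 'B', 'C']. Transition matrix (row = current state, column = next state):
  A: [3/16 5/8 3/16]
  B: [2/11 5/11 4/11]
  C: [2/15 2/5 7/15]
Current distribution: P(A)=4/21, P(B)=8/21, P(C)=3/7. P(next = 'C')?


P(next=C) = Σᵢ P(now=i)×P(i→C)
= 4/21×3/16 + 8/21×4/11 + 3/7×7/15
= 1/28 + 32/231 + 1/5 = 247/660

P = 247/660 ≈ 0.3742


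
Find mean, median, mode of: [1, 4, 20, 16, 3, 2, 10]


Sorted: [1, 2, 3, 4, 10, 16, 20]
Mean = 56/7 = 8
Median = 4
Freq: {1: 1, 4: 1, 20: 1, 16: 1, 3: 1, 2: 1, 10: 1}
Mode: No mode

Mean=8, Median=4, Mode=No mode


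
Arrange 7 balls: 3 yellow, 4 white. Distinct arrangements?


7!/(3!×4!) = 35

35


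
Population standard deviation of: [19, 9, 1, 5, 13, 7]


Mean = 54/6 = 9
  (19-9)²=100
  (9-9)²=0
  (1-9)²=64
  (5-9)²=16
  (13-9)²=16
  (7-9)²=4
Σ(x-μ)² = 200
σ² = 200/6 = 100/3

σ = √(100/3) ≈ 5.7735


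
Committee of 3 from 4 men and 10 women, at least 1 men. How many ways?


Count by #men:
  1M,2W: C(4,1)×C(10,2)=180
  2M,1W: C(4,2)×C(10,1)=60
  3M,0W: C(4,3)×C(10,0)=4
Total = 244

244


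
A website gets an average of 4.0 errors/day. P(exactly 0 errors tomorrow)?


Poisson(λ=4.0): P(X=0) = e^(-λ)×λ^k/k!
= e^(-4.0) × 4.0^0 / 0!
≈ 0.01831563889 × 1 / 1 ≈ 0.018316

P(X=0) ≈ 0.018316 ≈ 1.83%


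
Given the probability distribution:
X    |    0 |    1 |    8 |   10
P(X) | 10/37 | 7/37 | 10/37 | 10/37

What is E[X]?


E[X] = Σ x·P(X=x)
= (0)×(10/37) + (1)×(7/37) + (8)×(10/37) + (10)×(10/37)
= 187/37

E[X] = 187/37


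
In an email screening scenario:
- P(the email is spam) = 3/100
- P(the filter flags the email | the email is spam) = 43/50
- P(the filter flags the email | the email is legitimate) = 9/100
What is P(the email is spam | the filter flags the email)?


Using Bayes' theorem:
P(A|B) = P(B|A)·P(A) / P(B)

P(the filter flags the email) = 43/50 × 3/100 + 9/100 × 97/100
= 129/5000 + 873/10000 = 1131/10000

P(the email is spam|the filter flags the email) = (129/5000) / (1131/10000) = 86/377

P(the email is spam|the filter flags the email) = 86/377 ≈ 22.81%


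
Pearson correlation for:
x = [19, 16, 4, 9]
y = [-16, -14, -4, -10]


n=4, Σx=48, Σy=-44, Σxy=-634, Σx²=714, Σy²=568
r = (4×(-634) - 48×(-44))/√((4×714 - 48²)(4×568 - (-44)²))
= -424/√(552×336) = -424/√185472 ≈ -424/430.6646 ≈ -0.9845

r ≈ -0.9845


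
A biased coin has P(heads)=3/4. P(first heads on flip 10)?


Geometric: P(X=10) = (1-p)^(k-1)×p = (1/4)^9×3/4 = 3/1048576

P(X=10) = 3/1048576 ≈ 0.00%


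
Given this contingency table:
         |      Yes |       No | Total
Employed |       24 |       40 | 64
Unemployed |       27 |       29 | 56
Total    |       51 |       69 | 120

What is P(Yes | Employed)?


P(Yes | Employed) = 24/(24+40) = 24/64 = 3/8

P(Yes|Employed) = 3/8 ≈ 37.50%


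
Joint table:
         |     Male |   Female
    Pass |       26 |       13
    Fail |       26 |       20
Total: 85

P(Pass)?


P(Pass) = (26+13)/85 = 39/85

P(Pass) = 39/85 ≈ 45.88%


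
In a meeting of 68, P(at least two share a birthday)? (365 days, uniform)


P(all different) = Π(365-i)/365 for i=0..67
= 0.001274
P(match) = 1 - 0.001274 = 0.998726

P ≈ 0.9987 ≈ 99.87%


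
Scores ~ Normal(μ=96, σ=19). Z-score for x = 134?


z = (x - μ)/σ = (134 - 96)/19 = 2.0

z = 2.0


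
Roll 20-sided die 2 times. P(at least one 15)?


P(no 15)^2 = (19/20)^2 = 361/400
P(≥1) = 1 - 361/400 = 39/400

P = 39/400 ≈ 9.75%


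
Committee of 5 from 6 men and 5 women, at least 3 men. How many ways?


Count by #men:
  3M,2W: C(6,3)×C(5,2)=200
  4M,1W: C(6,4)×C(5,1)=75
  5M,0W: C(6,5)×C(5,0)=6
Total = 281

281


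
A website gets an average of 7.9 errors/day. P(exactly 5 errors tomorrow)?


Poisson(λ=7.9): P(X=5) = e^(-λ)×λ^k/k!
= e^(-7.9) × 7.9^5 / 5!
≈ 0.0003707435405 × 30770.56399 / 120 ≈ 0.095067

P(X=5) ≈ 0.095067 ≈ 9.51%


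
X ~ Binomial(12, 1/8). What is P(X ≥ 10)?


P(X ≥ 10) = Σ P(X=i) for i=10..12
P(X=10) = 1617/34359738368
P(X=11) = 21/17179869184
P(X=12) = 1/68719476736
Sum = 3319/68719476736

P(X ≥ 10) = 3319/68719476736 ≈ 0.00%


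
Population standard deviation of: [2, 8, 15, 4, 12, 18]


Mean = 59/6
  (2-59/6)²=2209/36
  (8-59/6)²=121/36
  (15-59/6)²=961/36
  (4-59/6)²=1225/36
  (12-59/6)²=169/36
  (18-59/6)²=2401/36
Σ(x-μ)² = 1181/6
σ² = (1181/6)/6 = 1181/36

σ = √(1181/36) ≈ 5.7276


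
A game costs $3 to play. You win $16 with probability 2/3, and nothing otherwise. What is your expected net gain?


E[gain] = (16-3)×2/3 + (-3)×1/3
= 26/3 - 1 = 23/3

Expected net gain = $23/3 ≈ $7.67


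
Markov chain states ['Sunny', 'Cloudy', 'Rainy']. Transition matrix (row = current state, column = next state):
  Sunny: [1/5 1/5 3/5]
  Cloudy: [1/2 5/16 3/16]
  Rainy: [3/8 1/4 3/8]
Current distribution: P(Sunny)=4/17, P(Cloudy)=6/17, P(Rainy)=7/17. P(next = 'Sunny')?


P(next=Sunny) = Σᵢ P(now=i)×P(i→Sunny)
= 4/17×1/5 + 6/17×1/2 + 7/17×3/8
= 4/85 + 3/17 + 21/136 = 257/680

P = 257/680 ≈ 0.3779
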